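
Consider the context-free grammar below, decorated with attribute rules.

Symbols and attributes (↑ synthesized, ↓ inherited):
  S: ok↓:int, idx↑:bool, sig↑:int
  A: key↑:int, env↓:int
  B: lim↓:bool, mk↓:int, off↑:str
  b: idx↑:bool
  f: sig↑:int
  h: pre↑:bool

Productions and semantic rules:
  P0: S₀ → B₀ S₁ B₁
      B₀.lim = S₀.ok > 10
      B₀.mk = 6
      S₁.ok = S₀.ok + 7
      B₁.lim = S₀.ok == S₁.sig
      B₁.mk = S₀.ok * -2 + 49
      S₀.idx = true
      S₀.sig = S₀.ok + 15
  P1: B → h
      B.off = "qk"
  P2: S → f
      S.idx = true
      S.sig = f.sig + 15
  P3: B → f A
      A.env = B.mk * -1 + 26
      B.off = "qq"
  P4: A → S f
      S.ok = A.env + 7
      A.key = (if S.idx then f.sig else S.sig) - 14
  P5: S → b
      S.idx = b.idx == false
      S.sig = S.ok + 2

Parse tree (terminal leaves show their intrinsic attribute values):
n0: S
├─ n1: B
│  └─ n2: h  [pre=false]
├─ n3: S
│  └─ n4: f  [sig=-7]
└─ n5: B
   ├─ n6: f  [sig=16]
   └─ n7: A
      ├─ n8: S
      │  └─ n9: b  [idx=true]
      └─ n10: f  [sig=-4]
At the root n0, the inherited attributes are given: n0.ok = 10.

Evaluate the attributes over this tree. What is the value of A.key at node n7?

1. n0.ok = 10  [given at root]
2. n1.lim = false  [S₀.ok > 10]
3. n1.mk = 6  [6]
4. n2.pre = false  [terminal]
5. n1.off = "qk"  ["qk"]
6. n3.ok = 17  [S₀.ok + 7]
7. n4.sig = -7  [terminal]
8. n3.idx = true  [true]
9. n3.sig = 8  [f.sig + 15]
10. n5.lim = false  [S₀.ok == S₁.sig]
11. n5.mk = 29  [S₀.ok * -2 + 49]
12. n6.sig = 16  [terminal]
13. n7.env = -3  [B.mk * -1 + 26]
14. n8.ok = 4  [A.env + 7]
15. n9.idx = true  [terminal]
16. n8.idx = false  [b.idx == false]
17. n8.sig = 6  [S.ok + 2]
18. n10.sig = -4  [terminal]
19. n7.key = -8  [(if S.idx then f.sig else S.sig) - 14]
20. n5.off = "qq"  ["qq"]
21. n0.idx = true  [true]
22. n0.sig = 25  [S₀.ok + 15]

-8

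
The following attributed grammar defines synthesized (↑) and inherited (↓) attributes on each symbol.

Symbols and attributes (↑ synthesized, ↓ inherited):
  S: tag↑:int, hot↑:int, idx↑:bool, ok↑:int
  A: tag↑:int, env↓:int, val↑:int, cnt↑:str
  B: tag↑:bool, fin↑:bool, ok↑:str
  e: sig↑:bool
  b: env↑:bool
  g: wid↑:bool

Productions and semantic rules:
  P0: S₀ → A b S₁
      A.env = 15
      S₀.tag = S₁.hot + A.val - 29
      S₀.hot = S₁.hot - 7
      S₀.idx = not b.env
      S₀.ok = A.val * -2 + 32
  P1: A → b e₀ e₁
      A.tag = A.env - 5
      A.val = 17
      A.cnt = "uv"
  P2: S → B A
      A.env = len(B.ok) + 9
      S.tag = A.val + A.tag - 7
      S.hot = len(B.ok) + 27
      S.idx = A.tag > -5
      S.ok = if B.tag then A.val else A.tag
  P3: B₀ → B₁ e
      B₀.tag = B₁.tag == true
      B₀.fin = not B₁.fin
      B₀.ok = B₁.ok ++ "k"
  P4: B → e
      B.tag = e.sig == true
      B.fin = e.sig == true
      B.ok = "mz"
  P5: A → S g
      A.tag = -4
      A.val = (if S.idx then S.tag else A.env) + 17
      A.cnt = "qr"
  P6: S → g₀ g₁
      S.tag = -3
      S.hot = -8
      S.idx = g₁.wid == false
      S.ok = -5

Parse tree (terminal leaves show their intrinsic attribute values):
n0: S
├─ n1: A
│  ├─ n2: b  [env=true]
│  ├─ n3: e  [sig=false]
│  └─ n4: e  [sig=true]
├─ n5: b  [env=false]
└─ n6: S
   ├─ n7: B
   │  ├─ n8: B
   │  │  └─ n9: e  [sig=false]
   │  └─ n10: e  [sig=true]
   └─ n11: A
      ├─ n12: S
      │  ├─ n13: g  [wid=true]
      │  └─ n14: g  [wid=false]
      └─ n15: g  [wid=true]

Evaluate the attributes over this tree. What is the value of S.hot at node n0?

23

1. n1.env = 15  [15]
2. n2.env = true  [terminal]
3. n3.sig = false  [terminal]
4. n4.sig = true  [terminal]
5. n1.tag = 10  [A.env - 5]
6. n1.val = 17  [17]
7. n1.cnt = "uv"  ["uv"]
8. n5.env = false  [terminal]
9. n9.sig = false  [terminal]
10. n8.tag = false  [e.sig == true]
11. n8.fin = false  [e.sig == true]
12. n8.ok = "mz"  ["mz"]
13. n10.sig = true  [terminal]
14. n7.tag = false  [B₁.tag == true]
15. n7.fin = true  [not B₁.fin]
16. n7.ok = "mzk"  [B₁.ok ++ "k"]
17. n11.env = 12  [len(B.ok) + 9]
18. n13.wid = true  [terminal]
19. n14.wid = false  [terminal]
20. n12.tag = -3  [-3]
21. n12.hot = -8  [-8]
22. n12.idx = true  [g₁.wid == false]
23. n12.ok = -5  [-5]
24. n15.wid = true  [terminal]
25. n11.tag = -4  [-4]
26. n11.val = 14  [(if S.idx then S.tag else A.env) + 17]
27. n11.cnt = "qr"  ["qr"]
28. n6.tag = 3  [A.val + A.tag - 7]
29. n6.hot = 30  [len(B.ok) + 27]
30. n6.idx = true  [A.tag > -5]
31. n6.ok = -4  [if B.tag then A.val else A.tag]
32. n0.tag = 18  [S₁.hot + A.val - 29]
33. n0.hot = 23  [S₁.hot - 7]
34. n0.idx = true  [not b.env]
35. n0.ok = -2  [A.val * -2 + 32]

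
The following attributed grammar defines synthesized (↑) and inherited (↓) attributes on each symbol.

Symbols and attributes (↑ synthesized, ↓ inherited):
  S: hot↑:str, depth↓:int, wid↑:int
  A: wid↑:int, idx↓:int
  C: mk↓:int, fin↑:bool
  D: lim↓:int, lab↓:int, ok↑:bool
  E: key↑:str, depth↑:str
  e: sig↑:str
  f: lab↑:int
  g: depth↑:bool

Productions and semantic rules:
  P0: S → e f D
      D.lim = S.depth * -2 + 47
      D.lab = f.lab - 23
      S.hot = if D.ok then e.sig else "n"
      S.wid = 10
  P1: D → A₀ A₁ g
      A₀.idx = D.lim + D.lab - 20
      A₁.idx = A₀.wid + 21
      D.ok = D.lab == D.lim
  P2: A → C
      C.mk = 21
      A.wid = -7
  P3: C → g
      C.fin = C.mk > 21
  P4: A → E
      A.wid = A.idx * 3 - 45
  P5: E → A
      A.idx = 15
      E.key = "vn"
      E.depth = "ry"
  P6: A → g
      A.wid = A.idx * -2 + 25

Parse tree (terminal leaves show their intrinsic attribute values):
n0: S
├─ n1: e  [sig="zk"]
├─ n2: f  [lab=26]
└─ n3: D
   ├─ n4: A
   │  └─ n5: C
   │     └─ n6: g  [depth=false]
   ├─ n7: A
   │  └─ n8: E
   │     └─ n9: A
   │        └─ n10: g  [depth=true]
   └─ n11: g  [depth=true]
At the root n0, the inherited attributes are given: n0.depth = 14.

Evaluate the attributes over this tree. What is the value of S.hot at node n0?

1. n0.depth = 14  [given at root]
2. n1.sig = "zk"  [terminal]
3. n2.lab = 26  [terminal]
4. n3.lim = 19  [S.depth * -2 + 47]
5. n3.lab = 3  [f.lab - 23]
6. n4.idx = 2  [D.lim + D.lab - 20]
7. n5.mk = 21  [21]
8. n6.depth = false  [terminal]
9. n5.fin = false  [C.mk > 21]
10. n4.wid = -7  [-7]
11. n7.idx = 14  [A₀.wid + 21]
12. n9.idx = 15  [15]
13. n10.depth = true  [terminal]
14. n9.wid = -5  [A.idx * -2 + 25]
15. n8.key = "vn"  ["vn"]
16. n8.depth = "ry"  ["ry"]
17. n7.wid = -3  [A.idx * 3 - 45]
18. n11.depth = true  [terminal]
19. n3.ok = false  [D.lab == D.lim]
20. n0.hot = "n"  [if D.ok then e.sig else "n"]
21. n0.wid = 10  [10]

"n"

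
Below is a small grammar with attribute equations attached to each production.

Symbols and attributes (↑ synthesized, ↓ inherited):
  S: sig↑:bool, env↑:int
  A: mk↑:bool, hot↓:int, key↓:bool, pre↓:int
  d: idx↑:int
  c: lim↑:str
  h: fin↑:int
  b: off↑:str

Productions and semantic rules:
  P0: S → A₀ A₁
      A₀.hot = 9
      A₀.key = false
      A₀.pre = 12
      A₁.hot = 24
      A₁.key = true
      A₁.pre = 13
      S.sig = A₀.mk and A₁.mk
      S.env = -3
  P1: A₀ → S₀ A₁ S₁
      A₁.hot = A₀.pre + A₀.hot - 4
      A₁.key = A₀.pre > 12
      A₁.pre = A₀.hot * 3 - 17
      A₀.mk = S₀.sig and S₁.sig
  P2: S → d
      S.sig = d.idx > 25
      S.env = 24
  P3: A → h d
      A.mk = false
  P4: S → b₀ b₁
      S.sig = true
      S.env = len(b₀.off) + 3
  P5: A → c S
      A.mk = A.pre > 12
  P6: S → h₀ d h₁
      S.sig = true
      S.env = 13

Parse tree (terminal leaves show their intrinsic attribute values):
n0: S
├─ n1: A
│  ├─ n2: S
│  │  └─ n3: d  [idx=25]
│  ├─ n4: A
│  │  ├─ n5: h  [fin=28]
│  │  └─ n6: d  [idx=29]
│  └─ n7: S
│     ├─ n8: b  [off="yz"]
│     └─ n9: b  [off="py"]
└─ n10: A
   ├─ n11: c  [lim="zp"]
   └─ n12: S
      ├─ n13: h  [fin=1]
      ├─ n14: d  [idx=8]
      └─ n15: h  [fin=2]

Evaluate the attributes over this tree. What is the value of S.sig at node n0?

1. n1.hot = 9  [9]
2. n1.key = false  [false]
3. n1.pre = 12  [12]
4. n3.idx = 25  [terminal]
5. n2.sig = false  [d.idx > 25]
6. n2.env = 24  [24]
7. n4.hot = 17  [A₀.pre + A₀.hot - 4]
8. n4.key = false  [A₀.pre > 12]
9. n4.pre = 10  [A₀.hot * 3 - 17]
10. n5.fin = 28  [terminal]
11. n6.idx = 29  [terminal]
12. n4.mk = false  [false]
13. n8.off = "yz"  [terminal]
14. n9.off = "py"  [terminal]
15. n7.sig = true  [true]
16. n7.env = 5  [len(b₀.off) + 3]
17. n1.mk = false  [S₀.sig and S₁.sig]
18. n10.hot = 24  [24]
19. n10.key = true  [true]
20. n10.pre = 13  [13]
21. n11.lim = "zp"  [terminal]
22. n13.fin = 1  [terminal]
23. n14.idx = 8  [terminal]
24. n15.fin = 2  [terminal]
25. n12.sig = true  [true]
26. n12.env = 13  [13]
27. n10.mk = true  [A.pre > 12]
28. n0.sig = false  [A₀.mk and A₁.mk]
29. n0.env = -3  [-3]

false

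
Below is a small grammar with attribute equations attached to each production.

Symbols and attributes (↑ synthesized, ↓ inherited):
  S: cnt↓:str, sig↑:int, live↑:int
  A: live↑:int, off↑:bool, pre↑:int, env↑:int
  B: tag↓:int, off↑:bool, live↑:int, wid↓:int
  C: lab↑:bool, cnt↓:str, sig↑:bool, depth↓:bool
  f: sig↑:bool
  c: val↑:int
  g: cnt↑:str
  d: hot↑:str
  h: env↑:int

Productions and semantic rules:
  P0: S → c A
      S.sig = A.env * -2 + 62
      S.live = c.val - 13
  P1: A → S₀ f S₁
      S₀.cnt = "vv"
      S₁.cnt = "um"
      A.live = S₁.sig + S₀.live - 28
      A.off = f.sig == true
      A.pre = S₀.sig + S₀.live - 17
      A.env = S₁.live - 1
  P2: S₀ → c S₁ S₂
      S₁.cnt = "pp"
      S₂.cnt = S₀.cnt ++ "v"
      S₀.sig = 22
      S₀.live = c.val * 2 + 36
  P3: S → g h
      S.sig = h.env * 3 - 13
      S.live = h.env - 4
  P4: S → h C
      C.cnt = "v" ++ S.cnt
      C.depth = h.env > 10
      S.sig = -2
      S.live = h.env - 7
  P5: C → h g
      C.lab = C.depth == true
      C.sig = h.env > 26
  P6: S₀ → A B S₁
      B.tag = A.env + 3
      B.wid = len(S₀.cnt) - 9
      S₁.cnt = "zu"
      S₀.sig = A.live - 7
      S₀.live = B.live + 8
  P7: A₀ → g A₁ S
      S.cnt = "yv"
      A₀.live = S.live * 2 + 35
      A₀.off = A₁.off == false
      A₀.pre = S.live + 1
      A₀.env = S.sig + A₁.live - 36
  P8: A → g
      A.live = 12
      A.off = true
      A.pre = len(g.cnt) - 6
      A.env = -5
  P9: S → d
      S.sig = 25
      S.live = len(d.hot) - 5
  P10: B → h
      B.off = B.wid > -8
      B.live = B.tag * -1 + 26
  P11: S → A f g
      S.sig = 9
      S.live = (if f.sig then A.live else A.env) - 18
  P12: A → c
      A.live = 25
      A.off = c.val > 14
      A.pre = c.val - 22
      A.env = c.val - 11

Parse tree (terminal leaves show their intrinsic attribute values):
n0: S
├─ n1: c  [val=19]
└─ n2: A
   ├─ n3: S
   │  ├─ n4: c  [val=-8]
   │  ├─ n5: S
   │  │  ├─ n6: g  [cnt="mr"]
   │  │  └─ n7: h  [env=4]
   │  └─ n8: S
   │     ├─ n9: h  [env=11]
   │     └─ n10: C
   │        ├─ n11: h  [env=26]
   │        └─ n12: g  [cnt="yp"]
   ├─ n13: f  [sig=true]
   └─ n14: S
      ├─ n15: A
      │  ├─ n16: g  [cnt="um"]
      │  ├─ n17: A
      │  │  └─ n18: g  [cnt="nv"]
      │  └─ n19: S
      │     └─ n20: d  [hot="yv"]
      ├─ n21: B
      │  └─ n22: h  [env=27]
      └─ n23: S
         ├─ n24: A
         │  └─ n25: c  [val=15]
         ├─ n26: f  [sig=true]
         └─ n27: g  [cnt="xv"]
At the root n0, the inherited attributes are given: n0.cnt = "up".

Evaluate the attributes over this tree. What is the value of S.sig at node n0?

4

1. n0.cnt = "up"  [given at root]
2. n1.val = 19  [terminal]
3. n3.cnt = "vv"  ["vv"]
4. n4.val = -8  [terminal]
5. n5.cnt = "pp"  ["pp"]
6. n6.cnt = "mr"  [terminal]
7. n7.env = 4  [terminal]
8. n5.sig = -1  [h.env * 3 - 13]
9. n5.live = 0  [h.env - 4]
10. n8.cnt = "vvv"  [S₀.cnt ++ "v"]
11. n9.env = 11  [terminal]
12. n10.cnt = "vvvv"  ["v" ++ S.cnt]
13. n10.depth = true  [h.env > 10]
14. n11.env = 26  [terminal]
15. n12.cnt = "yp"  [terminal]
16. n10.lab = true  [C.depth == true]
17. n10.sig = false  [h.env > 26]
18. n8.sig = -2  [-2]
19. n8.live = 4  [h.env - 7]
20. n3.sig = 22  [22]
21. n3.live = 20  [c.val * 2 + 36]
22. n13.sig = true  [terminal]
23. n14.cnt = "um"  ["um"]
24. n16.cnt = "um"  [terminal]
25. n18.cnt = "nv"  [terminal]
26. n17.live = 12  [12]
27. n17.off = true  [true]
28. n17.pre = -4  [len(g.cnt) - 6]
29. n17.env = -5  [-5]
30. n19.cnt = "yv"  ["yv"]
31. n20.hot = "yv"  [terminal]
32. n19.sig = 25  [25]
33. n19.live = -3  [len(d.hot) - 5]
34. n15.live = 29  [S.live * 2 + 35]
35. n15.off = false  [A₁.off == false]
36. n15.pre = -2  [S.live + 1]
37. n15.env = 1  [S.sig + A₁.live - 36]
38. n21.tag = 4  [A.env + 3]
39. n21.wid = -7  [len(S₀.cnt) - 9]
40. n22.env = 27  [terminal]
41. n21.off = true  [B.wid > -8]
42. n21.live = 22  [B.tag * -1 + 26]
43. n23.cnt = "zu"  ["zu"]
44. n25.val = 15  [terminal]
45. n24.live = 25  [25]
46. n24.off = true  [c.val > 14]
47. n24.pre = -7  [c.val - 22]
48. n24.env = 4  [c.val - 11]
49. n26.sig = true  [terminal]
50. n27.cnt = "xv"  [terminal]
51. n23.sig = 9  [9]
52. n23.live = 7  [(if f.sig then A.live else A.env) - 18]
53. n14.sig = 22  [A.live - 7]
54. n14.live = 30  [B.live + 8]
55. n2.live = 14  [S₁.sig + S₀.live - 28]
56. n2.off = true  [f.sig == true]
57. n2.pre = 25  [S₀.sig + S₀.live - 17]
58. n2.env = 29  [S₁.live - 1]
59. n0.sig = 4  [A.env * -2 + 62]
60. n0.live = 6  [c.val - 13]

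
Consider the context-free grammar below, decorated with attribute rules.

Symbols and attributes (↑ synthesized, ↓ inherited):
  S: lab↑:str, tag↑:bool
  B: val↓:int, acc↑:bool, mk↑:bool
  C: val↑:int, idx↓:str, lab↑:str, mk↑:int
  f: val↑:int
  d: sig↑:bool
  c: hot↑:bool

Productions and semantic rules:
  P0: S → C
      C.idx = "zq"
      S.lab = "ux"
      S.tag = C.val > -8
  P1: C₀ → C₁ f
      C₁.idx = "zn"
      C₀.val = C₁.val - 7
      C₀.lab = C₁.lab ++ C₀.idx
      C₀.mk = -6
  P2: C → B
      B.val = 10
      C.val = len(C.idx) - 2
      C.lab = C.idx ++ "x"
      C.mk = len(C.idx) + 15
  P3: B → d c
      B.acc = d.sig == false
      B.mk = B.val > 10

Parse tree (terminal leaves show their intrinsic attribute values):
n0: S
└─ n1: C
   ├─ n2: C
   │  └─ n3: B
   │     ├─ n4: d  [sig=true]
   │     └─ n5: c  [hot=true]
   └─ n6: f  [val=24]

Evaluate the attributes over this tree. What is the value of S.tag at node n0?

true

1. n1.idx = "zq"  ["zq"]
2. n2.idx = "zn"  ["zn"]
3. n3.val = 10  [10]
4. n4.sig = true  [terminal]
5. n5.hot = true  [terminal]
6. n3.acc = false  [d.sig == false]
7. n3.mk = false  [B.val > 10]
8. n2.val = 0  [len(C.idx) - 2]
9. n2.lab = "znx"  [C.idx ++ "x"]
10. n2.mk = 17  [len(C.idx) + 15]
11. n6.val = 24  [terminal]
12. n1.val = -7  [C₁.val - 7]
13. n1.lab = "znxzq"  [C₁.lab ++ C₀.idx]
14. n1.mk = -6  [-6]
15. n0.lab = "ux"  ["ux"]
16. n0.tag = true  [C.val > -8]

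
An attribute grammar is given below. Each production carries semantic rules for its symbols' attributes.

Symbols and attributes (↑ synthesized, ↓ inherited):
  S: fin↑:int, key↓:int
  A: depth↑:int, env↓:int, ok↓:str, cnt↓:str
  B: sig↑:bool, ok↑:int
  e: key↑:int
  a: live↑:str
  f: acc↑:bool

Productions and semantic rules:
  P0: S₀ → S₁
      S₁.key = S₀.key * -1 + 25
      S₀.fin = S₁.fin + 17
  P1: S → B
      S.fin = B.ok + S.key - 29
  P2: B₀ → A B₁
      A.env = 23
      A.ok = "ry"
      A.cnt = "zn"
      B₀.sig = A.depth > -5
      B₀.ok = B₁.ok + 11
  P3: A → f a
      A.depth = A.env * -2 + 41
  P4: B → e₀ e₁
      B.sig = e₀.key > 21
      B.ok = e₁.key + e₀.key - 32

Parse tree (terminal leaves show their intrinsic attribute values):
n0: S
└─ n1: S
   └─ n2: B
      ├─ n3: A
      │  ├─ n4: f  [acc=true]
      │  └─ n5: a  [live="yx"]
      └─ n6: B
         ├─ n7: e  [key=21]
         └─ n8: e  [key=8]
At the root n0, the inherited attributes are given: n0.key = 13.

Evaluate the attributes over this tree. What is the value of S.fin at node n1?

1. n0.key = 13  [given at root]
2. n1.key = 12  [S₀.key * -1 + 25]
3. n3.env = 23  [23]
4. n3.ok = "ry"  ["ry"]
5. n3.cnt = "zn"  ["zn"]
6. n4.acc = true  [terminal]
7. n5.live = "yx"  [terminal]
8. n3.depth = -5  [A.env * -2 + 41]
9. n7.key = 21  [terminal]
10. n8.key = 8  [terminal]
11. n6.sig = false  [e₀.key > 21]
12. n6.ok = -3  [e₁.key + e₀.key - 32]
13. n2.sig = false  [A.depth > -5]
14. n2.ok = 8  [B₁.ok + 11]
15. n1.fin = -9  [B.ok + S.key - 29]
16. n0.fin = 8  [S₁.fin + 17]

-9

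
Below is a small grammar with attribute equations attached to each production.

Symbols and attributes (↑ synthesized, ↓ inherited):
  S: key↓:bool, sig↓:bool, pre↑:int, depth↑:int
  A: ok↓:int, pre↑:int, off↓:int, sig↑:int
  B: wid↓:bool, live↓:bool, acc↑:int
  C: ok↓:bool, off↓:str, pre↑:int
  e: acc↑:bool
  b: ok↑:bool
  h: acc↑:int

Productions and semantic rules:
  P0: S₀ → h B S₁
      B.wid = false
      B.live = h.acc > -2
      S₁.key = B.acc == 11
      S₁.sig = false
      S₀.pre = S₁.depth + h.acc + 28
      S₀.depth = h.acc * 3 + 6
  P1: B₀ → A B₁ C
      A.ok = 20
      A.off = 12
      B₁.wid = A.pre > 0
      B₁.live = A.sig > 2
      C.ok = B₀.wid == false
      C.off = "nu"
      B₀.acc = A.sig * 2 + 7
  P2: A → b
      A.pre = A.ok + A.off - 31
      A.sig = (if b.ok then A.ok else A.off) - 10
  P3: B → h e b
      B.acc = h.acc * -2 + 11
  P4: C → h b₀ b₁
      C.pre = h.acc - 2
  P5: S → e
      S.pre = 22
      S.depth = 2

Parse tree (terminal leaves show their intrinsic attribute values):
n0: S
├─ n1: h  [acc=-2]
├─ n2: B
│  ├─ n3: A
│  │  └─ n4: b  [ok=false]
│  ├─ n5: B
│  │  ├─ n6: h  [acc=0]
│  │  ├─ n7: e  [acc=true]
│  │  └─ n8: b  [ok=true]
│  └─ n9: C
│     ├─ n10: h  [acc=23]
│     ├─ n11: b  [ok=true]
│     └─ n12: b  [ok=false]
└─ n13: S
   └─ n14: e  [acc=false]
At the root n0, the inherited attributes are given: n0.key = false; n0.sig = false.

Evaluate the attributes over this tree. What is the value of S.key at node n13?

1. n0.key = false  [given at root]
2. n0.sig = false  [given at root]
3. n1.acc = -2  [terminal]
4. n2.wid = false  [false]
5. n2.live = false  [h.acc > -2]
6. n3.ok = 20  [20]
7. n3.off = 12  [12]
8. n4.ok = false  [terminal]
9. n3.pre = 1  [A.ok + A.off - 31]
10. n3.sig = 2  [(if b.ok then A.ok else A.off) - 10]
11. n5.wid = true  [A.pre > 0]
12. n5.live = false  [A.sig > 2]
13. n6.acc = 0  [terminal]
14. n7.acc = true  [terminal]
15. n8.ok = true  [terminal]
16. n5.acc = 11  [h.acc * -2 + 11]
17. n9.ok = true  [B₀.wid == false]
18. n9.off = "nu"  ["nu"]
19. n10.acc = 23  [terminal]
20. n11.ok = true  [terminal]
21. n12.ok = false  [terminal]
22. n9.pre = 21  [h.acc - 2]
23. n2.acc = 11  [A.sig * 2 + 7]
24. n13.key = true  [B.acc == 11]
25. n13.sig = false  [false]
26. n14.acc = false  [terminal]
27. n13.pre = 22  [22]
28. n13.depth = 2  [2]
29. n0.pre = 28  [S₁.depth + h.acc + 28]
30. n0.depth = 0  [h.acc * 3 + 6]

true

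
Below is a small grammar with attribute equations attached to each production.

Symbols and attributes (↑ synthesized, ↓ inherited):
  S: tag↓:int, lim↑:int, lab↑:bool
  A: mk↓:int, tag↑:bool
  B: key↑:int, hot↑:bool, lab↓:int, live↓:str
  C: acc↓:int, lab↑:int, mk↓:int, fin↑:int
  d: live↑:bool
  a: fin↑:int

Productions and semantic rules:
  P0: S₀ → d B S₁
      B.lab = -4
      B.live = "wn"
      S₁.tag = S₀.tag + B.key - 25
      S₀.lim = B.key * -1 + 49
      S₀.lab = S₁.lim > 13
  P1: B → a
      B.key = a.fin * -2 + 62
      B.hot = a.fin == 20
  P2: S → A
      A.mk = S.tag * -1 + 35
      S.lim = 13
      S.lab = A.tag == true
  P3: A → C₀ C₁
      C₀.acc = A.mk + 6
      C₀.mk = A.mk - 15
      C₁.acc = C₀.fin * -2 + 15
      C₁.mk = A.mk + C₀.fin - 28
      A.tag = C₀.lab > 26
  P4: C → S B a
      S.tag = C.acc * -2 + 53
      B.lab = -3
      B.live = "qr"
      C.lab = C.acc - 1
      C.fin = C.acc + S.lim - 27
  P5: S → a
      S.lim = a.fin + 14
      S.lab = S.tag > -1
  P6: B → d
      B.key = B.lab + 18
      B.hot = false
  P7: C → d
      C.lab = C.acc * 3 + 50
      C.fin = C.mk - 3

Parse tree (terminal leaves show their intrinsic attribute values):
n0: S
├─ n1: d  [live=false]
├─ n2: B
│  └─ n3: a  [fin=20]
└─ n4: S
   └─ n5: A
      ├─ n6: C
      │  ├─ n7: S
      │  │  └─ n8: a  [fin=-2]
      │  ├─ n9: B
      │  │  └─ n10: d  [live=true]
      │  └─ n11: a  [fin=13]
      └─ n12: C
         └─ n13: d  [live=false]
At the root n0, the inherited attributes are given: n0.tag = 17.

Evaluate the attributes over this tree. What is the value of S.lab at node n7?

false

1. n0.tag = 17  [given at root]
2. n1.live = false  [terminal]
3. n2.lab = -4  [-4]
4. n2.live = "wn"  ["wn"]
5. n3.fin = 20  [terminal]
6. n2.key = 22  [a.fin * -2 + 62]
7. n2.hot = true  [a.fin == 20]
8. n4.tag = 14  [S₀.tag + B.key - 25]
9. n5.mk = 21  [S.tag * -1 + 35]
10. n6.acc = 27  [A.mk + 6]
11. n6.mk = 6  [A.mk - 15]
12. n7.tag = -1  [C.acc * -2 + 53]
13. n8.fin = -2  [terminal]
14. n7.lim = 12  [a.fin + 14]
15. n7.lab = false  [S.tag > -1]
16. n9.lab = -3  [-3]
17. n9.live = "qr"  ["qr"]
18. n10.live = true  [terminal]
19. n9.key = 15  [B.lab + 18]
20. n9.hot = false  [false]
21. n11.fin = 13  [terminal]
22. n6.lab = 26  [C.acc - 1]
23. n6.fin = 12  [C.acc + S.lim - 27]
24. n12.acc = -9  [C₀.fin * -2 + 15]
25. n12.mk = 5  [A.mk + C₀.fin - 28]
26. n13.live = false  [terminal]
27. n12.lab = 23  [C.acc * 3 + 50]
28. n12.fin = 2  [C.mk - 3]
29. n5.tag = false  [C₀.lab > 26]
30. n4.lim = 13  [13]
31. n4.lab = false  [A.tag == true]
32. n0.lim = 27  [B.key * -1 + 49]
33. n0.lab = false  [S₁.lim > 13]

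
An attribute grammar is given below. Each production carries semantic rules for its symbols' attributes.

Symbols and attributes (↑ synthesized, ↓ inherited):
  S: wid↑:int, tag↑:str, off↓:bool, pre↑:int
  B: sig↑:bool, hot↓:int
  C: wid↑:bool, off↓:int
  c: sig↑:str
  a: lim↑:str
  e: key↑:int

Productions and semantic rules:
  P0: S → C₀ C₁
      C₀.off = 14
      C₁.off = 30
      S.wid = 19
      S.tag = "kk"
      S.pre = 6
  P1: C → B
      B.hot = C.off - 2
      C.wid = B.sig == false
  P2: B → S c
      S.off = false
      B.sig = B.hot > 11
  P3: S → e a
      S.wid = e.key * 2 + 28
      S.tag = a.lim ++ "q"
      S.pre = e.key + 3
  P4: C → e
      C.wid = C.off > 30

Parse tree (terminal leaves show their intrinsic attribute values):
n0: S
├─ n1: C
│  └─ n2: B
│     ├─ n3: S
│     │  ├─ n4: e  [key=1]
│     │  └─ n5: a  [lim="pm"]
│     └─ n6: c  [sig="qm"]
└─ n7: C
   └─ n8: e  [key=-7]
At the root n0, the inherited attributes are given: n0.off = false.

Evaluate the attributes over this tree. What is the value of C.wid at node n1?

false

1. n0.off = false  [given at root]
2. n1.off = 14  [14]
3. n2.hot = 12  [C.off - 2]
4. n3.off = false  [false]
5. n4.key = 1  [terminal]
6. n5.lim = "pm"  [terminal]
7. n3.wid = 30  [e.key * 2 + 28]
8. n3.tag = "pmq"  [a.lim ++ "q"]
9. n3.pre = 4  [e.key + 3]
10. n6.sig = "qm"  [terminal]
11. n2.sig = true  [B.hot > 11]
12. n1.wid = false  [B.sig == false]
13. n7.off = 30  [30]
14. n8.key = -7  [terminal]
15. n7.wid = false  [C.off > 30]
16. n0.wid = 19  [19]
17. n0.tag = "kk"  ["kk"]
18. n0.pre = 6  [6]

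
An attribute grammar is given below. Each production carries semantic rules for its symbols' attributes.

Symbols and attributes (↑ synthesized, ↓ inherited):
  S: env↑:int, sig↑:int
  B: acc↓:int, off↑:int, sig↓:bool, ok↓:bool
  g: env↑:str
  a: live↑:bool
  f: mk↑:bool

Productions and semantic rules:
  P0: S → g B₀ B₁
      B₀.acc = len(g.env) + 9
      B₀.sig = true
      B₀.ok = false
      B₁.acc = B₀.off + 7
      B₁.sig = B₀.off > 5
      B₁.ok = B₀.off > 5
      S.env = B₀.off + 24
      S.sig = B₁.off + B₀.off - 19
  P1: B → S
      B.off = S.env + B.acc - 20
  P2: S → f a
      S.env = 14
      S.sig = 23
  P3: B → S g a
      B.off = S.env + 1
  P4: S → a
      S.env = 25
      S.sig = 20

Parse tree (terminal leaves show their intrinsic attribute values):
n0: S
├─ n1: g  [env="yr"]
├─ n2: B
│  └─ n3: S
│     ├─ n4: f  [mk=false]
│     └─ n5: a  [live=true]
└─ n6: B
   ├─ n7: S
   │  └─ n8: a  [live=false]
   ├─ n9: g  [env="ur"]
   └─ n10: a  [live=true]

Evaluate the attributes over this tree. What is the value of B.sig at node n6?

false

1. n1.env = "yr"  [terminal]
2. n2.acc = 11  [len(g.env) + 9]
3. n2.sig = true  [true]
4. n2.ok = false  [false]
5. n4.mk = false  [terminal]
6. n5.live = true  [terminal]
7. n3.env = 14  [14]
8. n3.sig = 23  [23]
9. n2.off = 5  [S.env + B.acc - 20]
10. n6.acc = 12  [B₀.off + 7]
11. n6.sig = false  [B₀.off > 5]
12. n6.ok = false  [B₀.off > 5]
13. n8.live = false  [terminal]
14. n7.env = 25  [25]
15. n7.sig = 20  [20]
16. n9.env = "ur"  [terminal]
17. n10.live = true  [terminal]
18. n6.off = 26  [S.env + 1]
19. n0.env = 29  [B₀.off + 24]
20. n0.sig = 12  [B₁.off + B₀.off - 19]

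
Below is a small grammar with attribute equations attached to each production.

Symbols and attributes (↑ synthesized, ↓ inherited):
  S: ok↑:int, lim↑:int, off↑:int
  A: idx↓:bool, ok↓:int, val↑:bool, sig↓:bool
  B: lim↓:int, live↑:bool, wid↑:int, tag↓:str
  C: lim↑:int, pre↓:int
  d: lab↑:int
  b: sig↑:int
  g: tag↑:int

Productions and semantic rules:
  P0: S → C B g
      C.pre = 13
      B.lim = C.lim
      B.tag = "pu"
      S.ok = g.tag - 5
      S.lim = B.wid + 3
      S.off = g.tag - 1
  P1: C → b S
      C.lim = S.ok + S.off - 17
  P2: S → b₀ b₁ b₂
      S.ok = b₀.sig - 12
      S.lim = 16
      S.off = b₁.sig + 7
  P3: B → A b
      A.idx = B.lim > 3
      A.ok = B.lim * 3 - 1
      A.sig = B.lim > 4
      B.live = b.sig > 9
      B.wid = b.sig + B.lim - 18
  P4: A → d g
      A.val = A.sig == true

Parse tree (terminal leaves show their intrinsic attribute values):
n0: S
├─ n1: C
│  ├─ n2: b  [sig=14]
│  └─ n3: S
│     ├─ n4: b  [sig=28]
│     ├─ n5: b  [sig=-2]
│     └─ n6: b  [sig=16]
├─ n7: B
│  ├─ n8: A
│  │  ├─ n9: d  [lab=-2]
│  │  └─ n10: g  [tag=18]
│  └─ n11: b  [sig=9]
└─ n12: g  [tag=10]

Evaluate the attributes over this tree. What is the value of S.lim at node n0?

-2

1. n1.pre = 13  [13]
2. n2.sig = 14  [terminal]
3. n4.sig = 28  [terminal]
4. n5.sig = -2  [terminal]
5. n6.sig = 16  [terminal]
6. n3.ok = 16  [b₀.sig - 12]
7. n3.lim = 16  [16]
8. n3.off = 5  [b₁.sig + 7]
9. n1.lim = 4  [S.ok + S.off - 17]
10. n7.lim = 4  [C.lim]
11. n7.tag = "pu"  ["pu"]
12. n8.idx = true  [B.lim > 3]
13. n8.ok = 11  [B.lim * 3 - 1]
14. n8.sig = false  [B.lim > 4]
15. n9.lab = -2  [terminal]
16. n10.tag = 18  [terminal]
17. n8.val = false  [A.sig == true]
18. n11.sig = 9  [terminal]
19. n7.live = false  [b.sig > 9]
20. n7.wid = -5  [b.sig + B.lim - 18]
21. n12.tag = 10  [terminal]
22. n0.ok = 5  [g.tag - 5]
23. n0.lim = -2  [B.wid + 3]
24. n0.off = 9  [g.tag - 1]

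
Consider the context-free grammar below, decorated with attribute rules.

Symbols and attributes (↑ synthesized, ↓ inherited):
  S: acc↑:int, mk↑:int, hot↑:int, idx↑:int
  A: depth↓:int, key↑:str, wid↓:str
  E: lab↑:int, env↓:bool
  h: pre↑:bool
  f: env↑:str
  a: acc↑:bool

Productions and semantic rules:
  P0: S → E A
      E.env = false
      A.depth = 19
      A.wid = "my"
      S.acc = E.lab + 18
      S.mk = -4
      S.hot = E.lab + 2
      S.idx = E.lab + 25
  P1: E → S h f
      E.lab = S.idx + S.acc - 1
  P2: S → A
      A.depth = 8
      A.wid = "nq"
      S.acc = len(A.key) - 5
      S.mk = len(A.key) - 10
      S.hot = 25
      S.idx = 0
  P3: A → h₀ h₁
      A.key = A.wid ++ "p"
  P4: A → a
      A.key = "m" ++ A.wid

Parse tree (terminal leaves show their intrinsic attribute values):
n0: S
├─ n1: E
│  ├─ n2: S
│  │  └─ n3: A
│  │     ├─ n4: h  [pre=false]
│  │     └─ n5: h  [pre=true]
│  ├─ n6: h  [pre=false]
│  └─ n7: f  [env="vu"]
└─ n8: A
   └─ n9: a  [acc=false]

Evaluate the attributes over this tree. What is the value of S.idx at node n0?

1. n1.env = false  [false]
2. n3.depth = 8  [8]
3. n3.wid = "nq"  ["nq"]
4. n4.pre = false  [terminal]
5. n5.pre = true  [terminal]
6. n3.key = "nqp"  [A.wid ++ "p"]
7. n2.acc = -2  [len(A.key) - 5]
8. n2.mk = -7  [len(A.key) - 10]
9. n2.hot = 25  [25]
10. n2.idx = 0  [0]
11. n6.pre = false  [terminal]
12. n7.env = "vu"  [terminal]
13. n1.lab = -3  [S.idx + S.acc - 1]
14. n8.depth = 19  [19]
15. n8.wid = "my"  ["my"]
16. n9.acc = false  [terminal]
17. n8.key = "mmy"  ["m" ++ A.wid]
18. n0.acc = 15  [E.lab + 18]
19. n0.mk = -4  [-4]
20. n0.hot = -1  [E.lab + 2]
21. n0.idx = 22  [E.lab + 25]

22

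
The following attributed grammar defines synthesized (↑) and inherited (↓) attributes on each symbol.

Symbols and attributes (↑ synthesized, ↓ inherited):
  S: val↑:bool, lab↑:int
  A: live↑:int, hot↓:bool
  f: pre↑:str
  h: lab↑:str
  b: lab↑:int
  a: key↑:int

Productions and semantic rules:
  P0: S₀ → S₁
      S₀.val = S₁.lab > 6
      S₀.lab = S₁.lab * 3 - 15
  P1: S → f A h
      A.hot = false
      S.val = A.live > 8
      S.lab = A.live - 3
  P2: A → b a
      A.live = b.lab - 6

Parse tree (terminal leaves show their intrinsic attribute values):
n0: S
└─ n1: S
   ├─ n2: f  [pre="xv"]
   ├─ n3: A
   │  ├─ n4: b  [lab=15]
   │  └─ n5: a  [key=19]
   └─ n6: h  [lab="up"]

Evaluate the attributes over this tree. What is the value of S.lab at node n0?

1. n2.pre = "xv"  [terminal]
2. n3.hot = false  [false]
3. n4.lab = 15  [terminal]
4. n5.key = 19  [terminal]
5. n3.live = 9  [b.lab - 6]
6. n6.lab = "up"  [terminal]
7. n1.val = true  [A.live > 8]
8. n1.lab = 6  [A.live - 3]
9. n0.val = false  [S₁.lab > 6]
10. n0.lab = 3  [S₁.lab * 3 - 15]

3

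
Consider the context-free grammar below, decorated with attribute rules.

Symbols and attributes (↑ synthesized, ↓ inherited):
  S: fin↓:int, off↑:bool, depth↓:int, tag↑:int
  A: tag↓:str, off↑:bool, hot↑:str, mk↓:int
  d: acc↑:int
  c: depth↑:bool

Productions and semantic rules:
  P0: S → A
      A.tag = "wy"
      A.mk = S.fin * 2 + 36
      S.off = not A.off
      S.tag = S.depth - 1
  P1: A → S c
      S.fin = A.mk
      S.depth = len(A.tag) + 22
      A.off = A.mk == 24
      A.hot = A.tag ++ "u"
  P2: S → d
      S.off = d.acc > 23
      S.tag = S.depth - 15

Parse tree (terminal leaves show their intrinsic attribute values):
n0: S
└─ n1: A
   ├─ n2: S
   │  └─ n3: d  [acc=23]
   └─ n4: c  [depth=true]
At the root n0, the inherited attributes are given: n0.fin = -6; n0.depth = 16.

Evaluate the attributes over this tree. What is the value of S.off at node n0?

false

1. n0.fin = -6  [given at root]
2. n0.depth = 16  [given at root]
3. n1.tag = "wy"  ["wy"]
4. n1.mk = 24  [S.fin * 2 + 36]
5. n2.fin = 24  [A.mk]
6. n2.depth = 24  [len(A.tag) + 22]
7. n3.acc = 23  [terminal]
8. n2.off = false  [d.acc > 23]
9. n2.tag = 9  [S.depth - 15]
10. n4.depth = true  [terminal]
11. n1.off = true  [A.mk == 24]
12. n1.hot = "wyu"  [A.tag ++ "u"]
13. n0.off = false  [not A.off]
14. n0.tag = 15  [S.depth - 1]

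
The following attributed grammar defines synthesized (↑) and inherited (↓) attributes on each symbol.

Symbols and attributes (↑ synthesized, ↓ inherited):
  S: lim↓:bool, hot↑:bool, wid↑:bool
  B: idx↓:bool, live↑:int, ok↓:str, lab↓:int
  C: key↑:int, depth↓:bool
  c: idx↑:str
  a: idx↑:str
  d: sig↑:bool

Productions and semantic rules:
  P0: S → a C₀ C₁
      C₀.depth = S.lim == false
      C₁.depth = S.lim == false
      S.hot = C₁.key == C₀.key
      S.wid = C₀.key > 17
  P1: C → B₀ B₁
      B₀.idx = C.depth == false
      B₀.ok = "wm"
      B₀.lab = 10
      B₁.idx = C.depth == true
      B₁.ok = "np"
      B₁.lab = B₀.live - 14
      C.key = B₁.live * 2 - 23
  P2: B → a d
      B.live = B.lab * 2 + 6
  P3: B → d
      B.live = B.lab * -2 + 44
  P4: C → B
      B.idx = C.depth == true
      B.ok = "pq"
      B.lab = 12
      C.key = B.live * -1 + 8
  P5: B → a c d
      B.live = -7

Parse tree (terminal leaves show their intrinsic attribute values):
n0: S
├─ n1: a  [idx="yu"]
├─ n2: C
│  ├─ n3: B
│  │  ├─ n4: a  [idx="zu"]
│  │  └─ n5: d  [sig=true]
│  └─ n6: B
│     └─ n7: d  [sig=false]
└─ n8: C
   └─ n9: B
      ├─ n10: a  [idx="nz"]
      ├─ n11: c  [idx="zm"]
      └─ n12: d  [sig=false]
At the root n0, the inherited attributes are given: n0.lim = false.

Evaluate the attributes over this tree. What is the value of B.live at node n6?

20

1. n0.lim = false  [given at root]
2. n1.idx = "yu"  [terminal]
3. n2.depth = true  [S.lim == false]
4. n3.idx = false  [C.depth == false]
5. n3.ok = "wm"  ["wm"]
6. n3.lab = 10  [10]
7. n4.idx = "zu"  [terminal]
8. n5.sig = true  [terminal]
9. n3.live = 26  [B.lab * 2 + 6]
10. n6.idx = true  [C.depth == true]
11. n6.ok = "np"  ["np"]
12. n6.lab = 12  [B₀.live - 14]
13. n7.sig = false  [terminal]
14. n6.live = 20  [B.lab * -2 + 44]
15. n2.key = 17  [B₁.live * 2 - 23]
16. n8.depth = true  [S.lim == false]
17. n9.idx = true  [C.depth == true]
18. n9.ok = "pq"  ["pq"]
19. n9.lab = 12  [12]
20. n10.idx = "nz"  [terminal]
21. n11.idx = "zm"  [terminal]
22. n12.sig = false  [terminal]
23. n9.live = -7  [-7]
24. n8.key = 15  [B.live * -1 + 8]
25. n0.hot = false  [C₁.key == C₀.key]
26. n0.wid = false  [C₀.key > 17]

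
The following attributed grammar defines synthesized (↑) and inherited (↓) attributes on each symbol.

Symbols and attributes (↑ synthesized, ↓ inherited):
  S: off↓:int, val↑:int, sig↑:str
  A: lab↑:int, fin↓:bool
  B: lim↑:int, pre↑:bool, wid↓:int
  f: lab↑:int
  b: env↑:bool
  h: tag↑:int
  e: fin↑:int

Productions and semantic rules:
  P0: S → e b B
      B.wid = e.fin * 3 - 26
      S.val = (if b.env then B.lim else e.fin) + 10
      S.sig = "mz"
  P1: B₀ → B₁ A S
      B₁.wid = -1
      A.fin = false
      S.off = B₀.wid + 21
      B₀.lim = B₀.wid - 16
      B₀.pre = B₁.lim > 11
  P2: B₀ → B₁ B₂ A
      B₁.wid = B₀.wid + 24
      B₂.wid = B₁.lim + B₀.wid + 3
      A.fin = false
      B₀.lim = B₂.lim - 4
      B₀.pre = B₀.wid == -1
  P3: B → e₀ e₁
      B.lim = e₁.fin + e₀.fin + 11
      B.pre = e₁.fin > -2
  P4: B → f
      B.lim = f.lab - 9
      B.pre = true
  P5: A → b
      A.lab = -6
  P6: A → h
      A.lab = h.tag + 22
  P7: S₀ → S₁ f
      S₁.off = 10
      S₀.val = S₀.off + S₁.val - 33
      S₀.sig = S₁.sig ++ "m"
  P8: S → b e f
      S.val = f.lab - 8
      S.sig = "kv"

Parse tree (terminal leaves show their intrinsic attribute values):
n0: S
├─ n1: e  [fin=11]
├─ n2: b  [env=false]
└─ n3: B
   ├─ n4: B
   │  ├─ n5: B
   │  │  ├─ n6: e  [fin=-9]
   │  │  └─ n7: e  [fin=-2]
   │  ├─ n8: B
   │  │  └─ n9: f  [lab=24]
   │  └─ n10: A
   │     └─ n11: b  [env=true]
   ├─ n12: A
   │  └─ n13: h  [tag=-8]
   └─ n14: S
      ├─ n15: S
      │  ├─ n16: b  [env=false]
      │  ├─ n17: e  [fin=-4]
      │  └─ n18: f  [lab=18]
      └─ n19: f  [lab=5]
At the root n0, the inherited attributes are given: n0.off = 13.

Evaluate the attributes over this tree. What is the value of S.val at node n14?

5

1. n0.off = 13  [given at root]
2. n1.fin = 11  [terminal]
3. n2.env = false  [terminal]
4. n3.wid = 7  [e.fin * 3 - 26]
5. n4.wid = -1  [-1]
6. n5.wid = 23  [B₀.wid + 24]
7. n6.fin = -9  [terminal]
8. n7.fin = -2  [terminal]
9. n5.lim = 0  [e₁.fin + e₀.fin + 11]
10. n5.pre = false  [e₁.fin > -2]
11. n8.wid = 2  [B₁.lim + B₀.wid + 3]
12. n9.lab = 24  [terminal]
13. n8.lim = 15  [f.lab - 9]
14. n8.pre = true  [true]
15. n10.fin = false  [false]
16. n11.env = true  [terminal]
17. n10.lab = -6  [-6]
18. n4.lim = 11  [B₂.lim - 4]
19. n4.pre = true  [B₀.wid == -1]
20. n12.fin = false  [false]
21. n13.tag = -8  [terminal]
22. n12.lab = 14  [h.tag + 22]
23. n14.off = 28  [B₀.wid + 21]
24. n15.off = 10  [10]
25. n16.env = false  [terminal]
26. n17.fin = -4  [terminal]
27. n18.lab = 18  [terminal]
28. n15.val = 10  [f.lab - 8]
29. n15.sig = "kv"  ["kv"]
30. n19.lab = 5  [terminal]
31. n14.val = 5  [S₀.off + S₁.val - 33]
32. n14.sig = "kvm"  [S₁.sig ++ "m"]
33. n3.lim = -9  [B₀.wid - 16]
34. n3.pre = false  [B₁.lim > 11]
35. n0.val = 21  [(if b.env then B.lim else e.fin) + 10]
36. n0.sig = "mz"  ["mz"]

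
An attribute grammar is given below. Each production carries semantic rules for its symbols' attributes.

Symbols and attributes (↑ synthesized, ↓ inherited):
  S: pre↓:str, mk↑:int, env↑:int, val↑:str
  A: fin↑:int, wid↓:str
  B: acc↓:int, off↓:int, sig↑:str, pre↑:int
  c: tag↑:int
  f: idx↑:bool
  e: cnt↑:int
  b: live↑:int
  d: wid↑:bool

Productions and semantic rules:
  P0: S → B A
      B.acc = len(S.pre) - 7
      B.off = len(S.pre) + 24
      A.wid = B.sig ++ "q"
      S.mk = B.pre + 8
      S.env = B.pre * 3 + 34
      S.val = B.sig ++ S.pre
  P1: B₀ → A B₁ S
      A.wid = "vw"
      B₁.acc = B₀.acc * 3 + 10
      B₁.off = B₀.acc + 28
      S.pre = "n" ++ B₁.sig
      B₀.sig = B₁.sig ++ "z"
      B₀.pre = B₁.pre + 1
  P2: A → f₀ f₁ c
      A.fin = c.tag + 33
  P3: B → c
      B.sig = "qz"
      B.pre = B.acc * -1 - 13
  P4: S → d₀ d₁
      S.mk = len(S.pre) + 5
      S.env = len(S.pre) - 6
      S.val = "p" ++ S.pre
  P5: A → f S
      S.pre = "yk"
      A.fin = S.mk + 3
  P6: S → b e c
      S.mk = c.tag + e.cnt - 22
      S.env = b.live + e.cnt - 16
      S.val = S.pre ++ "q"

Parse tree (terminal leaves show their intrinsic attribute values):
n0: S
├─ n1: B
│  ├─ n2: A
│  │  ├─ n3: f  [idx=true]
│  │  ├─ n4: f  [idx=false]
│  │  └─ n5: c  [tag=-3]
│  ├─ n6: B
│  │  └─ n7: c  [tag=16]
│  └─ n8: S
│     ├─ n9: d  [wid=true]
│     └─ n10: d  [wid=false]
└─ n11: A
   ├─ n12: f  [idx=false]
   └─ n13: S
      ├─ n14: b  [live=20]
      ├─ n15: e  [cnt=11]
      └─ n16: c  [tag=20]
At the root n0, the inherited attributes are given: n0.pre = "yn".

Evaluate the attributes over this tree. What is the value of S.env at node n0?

13

1. n0.pre = "yn"  [given at root]
2. n1.acc = -5  [len(S.pre) - 7]
3. n1.off = 26  [len(S.pre) + 24]
4. n2.wid = "vw"  ["vw"]
5. n3.idx = true  [terminal]
6. n4.idx = false  [terminal]
7. n5.tag = -3  [terminal]
8. n2.fin = 30  [c.tag + 33]
9. n6.acc = -5  [B₀.acc * 3 + 10]
10. n6.off = 23  [B₀.acc + 28]
11. n7.tag = 16  [terminal]
12. n6.sig = "qz"  ["qz"]
13. n6.pre = -8  [B.acc * -1 - 13]
14. n8.pre = "nqz"  ["n" ++ B₁.sig]
15. n9.wid = true  [terminal]
16. n10.wid = false  [terminal]
17. n8.mk = 8  [len(S.pre) + 5]
18. n8.env = -3  [len(S.pre) - 6]
19. n8.val = "pnqz"  ["p" ++ S.pre]
20. n1.sig = "qzz"  [B₁.sig ++ "z"]
21. n1.pre = -7  [B₁.pre + 1]
22. n11.wid = "qzzq"  [B.sig ++ "q"]
23. n12.idx = false  [terminal]
24. n13.pre = "yk"  ["yk"]
25. n14.live = 20  [terminal]
26. n15.cnt = 11  [terminal]
27. n16.tag = 20  [terminal]
28. n13.mk = 9  [c.tag + e.cnt - 22]
29. n13.env = 15  [b.live + e.cnt - 16]
30. n13.val = "ykq"  [S.pre ++ "q"]
31. n11.fin = 12  [S.mk + 3]
32. n0.mk = 1  [B.pre + 8]
33. n0.env = 13  [B.pre * 3 + 34]
34. n0.val = "qzzyn"  [B.sig ++ S.pre]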